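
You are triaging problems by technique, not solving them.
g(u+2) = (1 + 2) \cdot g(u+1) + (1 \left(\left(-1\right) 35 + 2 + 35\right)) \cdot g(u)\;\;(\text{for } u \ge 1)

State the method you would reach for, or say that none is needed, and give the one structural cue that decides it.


Best approach: the characteristic-root method — try a geometric ansatz r^u: constant coefficients turn the recurrence into one polynomial equation in r.


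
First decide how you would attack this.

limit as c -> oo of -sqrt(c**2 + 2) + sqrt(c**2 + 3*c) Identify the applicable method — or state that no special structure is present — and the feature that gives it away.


Diagnosis: conjugate multiplication — infinity minus infinity with a radical in play — multiply by the conjugate so the divergences of sqrt(c**2 + 3*c) and sqrt(c**2 + 2) annihilate.


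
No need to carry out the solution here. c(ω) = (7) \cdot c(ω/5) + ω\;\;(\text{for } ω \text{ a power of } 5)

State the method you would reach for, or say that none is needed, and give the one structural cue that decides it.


Method: the master substitution — treat m = log base 5 of ω as the new clock: one recursion step advances m by one while ω scales by 5.


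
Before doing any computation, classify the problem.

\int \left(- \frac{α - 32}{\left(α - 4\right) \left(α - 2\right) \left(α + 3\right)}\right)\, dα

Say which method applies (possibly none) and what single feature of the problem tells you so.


Diagnosis: partial fractions — the bottom factors while the top stays lower-degree — split into simple fractions and integrate piece by piece.


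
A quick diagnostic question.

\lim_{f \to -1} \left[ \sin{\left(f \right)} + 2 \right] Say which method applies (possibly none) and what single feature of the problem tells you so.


Verdict: no special technique — the expression is continuous at -1 — substitute and evaluate; no indeterminate form appears.


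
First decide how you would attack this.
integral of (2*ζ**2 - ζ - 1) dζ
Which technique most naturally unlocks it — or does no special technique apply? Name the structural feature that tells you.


Best approach: no special technique — every term is a constant multiple of a power of ζ; term-wise power-rule integration needs no preliminary transformation.


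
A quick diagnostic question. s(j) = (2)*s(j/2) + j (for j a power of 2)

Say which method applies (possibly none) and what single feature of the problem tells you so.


Diagnosis: the master substitution — a divide-and-conquer shape: argument j/2, so change variables with j = 2^m and solve the linear version.


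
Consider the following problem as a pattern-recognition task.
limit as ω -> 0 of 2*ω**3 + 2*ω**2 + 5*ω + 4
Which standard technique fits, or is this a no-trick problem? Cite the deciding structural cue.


Technique: no special technique — no zero denominators, no indeterminate clash at 0 — substitute and read off the value.


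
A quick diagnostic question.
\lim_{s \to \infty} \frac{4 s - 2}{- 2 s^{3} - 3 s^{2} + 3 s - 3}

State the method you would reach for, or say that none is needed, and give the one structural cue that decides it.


Verdict: dominant-term comparison — divide by the highest power of s present: lower-order terms vanish and the dominant ratio remains. Differentiating the expression as a single quotient would eventually settle it as well; matching dominant growth settles it immediately.


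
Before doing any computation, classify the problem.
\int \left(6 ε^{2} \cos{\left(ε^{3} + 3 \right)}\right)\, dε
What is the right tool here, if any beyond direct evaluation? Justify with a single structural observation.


Best approach: u-substitution — the only nontrivial dependence routes through ε^{3} + 3, whose derivative supplies the leftover factor up to a constant multiple — u = ε^{3} + 3 flattens it.


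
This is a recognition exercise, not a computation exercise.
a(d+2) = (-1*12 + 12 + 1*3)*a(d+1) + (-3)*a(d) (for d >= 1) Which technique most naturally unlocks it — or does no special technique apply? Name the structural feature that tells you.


Best approach: the characteristic-root method — fixed numeric weights on consecutive terms and no forcing term added: the root method in its home territory.


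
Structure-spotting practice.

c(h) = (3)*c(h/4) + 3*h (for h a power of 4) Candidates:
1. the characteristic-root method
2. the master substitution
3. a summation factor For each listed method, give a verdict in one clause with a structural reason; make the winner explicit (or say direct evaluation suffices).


Best approach: the master substitution — the argument h/4 divides the index by 4; the standard h = 4^m substitution converts it to a constant-shift recurrence.
- the characteristic-root method: a divided-index call is not the fixed-shift linear shape that characteristic roots solve.
- the master substitution: a fit — the right tool for this form.
- a summation factor: the recursion divides its index rather than shifting it — there is no previous-term chain for a summation factor to telescope.


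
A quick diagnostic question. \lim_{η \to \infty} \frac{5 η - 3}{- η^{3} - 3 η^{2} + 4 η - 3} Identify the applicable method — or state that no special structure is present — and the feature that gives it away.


Best approach: dominant-term comparison — divide by the highest power of η present: lower-order terms vanish and the dominant ratio remains. As a single quotient, the ∞/∞ shape would yield to repeated differentiation as well — the growth comparison gets there in one look.


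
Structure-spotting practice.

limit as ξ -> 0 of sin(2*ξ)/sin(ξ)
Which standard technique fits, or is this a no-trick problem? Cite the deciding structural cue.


Technique: l'Hôpital's rule (0/0) — plug in 0: top and bottom both hit zero, so differentiate each and retry. A local series expansion at the point resolves it as well; the rule is the packaged version of that step.


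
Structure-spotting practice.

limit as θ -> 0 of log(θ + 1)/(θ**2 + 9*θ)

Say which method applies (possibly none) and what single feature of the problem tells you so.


Diagnosis: l'Hôpital's rule (0/0) — substituting 0 gives 0 over 0; differentiate top and bottom once and re-evaluate. Expanding numerator and denominator to first order gives the same value — the rule automates exactly that.


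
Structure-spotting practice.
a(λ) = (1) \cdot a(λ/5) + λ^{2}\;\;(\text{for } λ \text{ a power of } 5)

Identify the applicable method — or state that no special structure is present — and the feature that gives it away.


Method: the master substitution — the argument shrinks by the factor 5, so measure the index on a logarithmic scale and the recursion becomes a shift.


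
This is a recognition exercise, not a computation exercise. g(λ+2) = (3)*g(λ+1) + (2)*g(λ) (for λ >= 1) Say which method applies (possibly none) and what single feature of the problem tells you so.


Best approach: the characteristic-root method — no index-dependence in the weights and nothing inhomogeneous: classic characteristic-equation setup.


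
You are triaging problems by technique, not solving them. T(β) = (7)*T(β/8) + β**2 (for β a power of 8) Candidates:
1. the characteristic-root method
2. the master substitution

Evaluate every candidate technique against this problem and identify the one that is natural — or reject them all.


Verdict: the master substitution — the argument shrinks by the factor 8, so measure the index on a logarithmic scale and the recursion becomes a shift.
- the characteristic-root method — the recursion divides its index rather than shifting it — outside the constant-shift family the root method covers.
- the master substitution: applies; the problem has the shape this method handles.


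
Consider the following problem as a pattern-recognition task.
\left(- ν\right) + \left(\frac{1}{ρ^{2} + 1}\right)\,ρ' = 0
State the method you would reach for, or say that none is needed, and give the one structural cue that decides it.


Best approach: separation of variables — a product of single-variable factors, ν and ρ^{2} + 1 — the textbook separable form. The cross-partial test also passes here (vacuously, each side single-variable); the potential-function route would work, separation is simply more immediate.


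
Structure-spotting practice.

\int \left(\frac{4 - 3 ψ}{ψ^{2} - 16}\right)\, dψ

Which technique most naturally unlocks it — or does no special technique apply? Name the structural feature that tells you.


Technique: partial fractions — rational integrand, reducible denominator ψ^{2} - 16: decompose first, integrate second.


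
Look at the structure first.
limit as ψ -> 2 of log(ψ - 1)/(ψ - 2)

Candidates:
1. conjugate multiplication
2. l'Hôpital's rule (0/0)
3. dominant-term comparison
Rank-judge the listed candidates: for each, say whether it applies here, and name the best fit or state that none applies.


Method: l'Hôpital's rule (0/0) — plug in 2: top and bottom both hit zero, so differentiate each and retry. One could equally expand both pieces locally and compare leading terms; the rule does that in one stroke.
- conjugate multiplication — the conjugate move applies to radical differences, which this is not.
- l'Hôpital's rule (0/0): applies; the problem has the shape this method handles.
- dominant-term comparison — this limit is not decided by comparing leading-term growth at infinity.


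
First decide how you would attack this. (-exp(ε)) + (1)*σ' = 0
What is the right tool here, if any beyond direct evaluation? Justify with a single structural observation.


Method: no special technique — the slope is a pure function of ε; integrate both sides and be done.


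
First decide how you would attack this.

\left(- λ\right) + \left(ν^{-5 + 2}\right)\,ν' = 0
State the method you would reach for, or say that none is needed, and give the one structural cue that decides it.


Best approach: separation of variables — separating collects all ν-dependence with the derivative and leaves all λ-dependence opposite: variables separate. An exactness check succeeds on this form as well — separation and the potential function arrive at the same answer, separation more directly.


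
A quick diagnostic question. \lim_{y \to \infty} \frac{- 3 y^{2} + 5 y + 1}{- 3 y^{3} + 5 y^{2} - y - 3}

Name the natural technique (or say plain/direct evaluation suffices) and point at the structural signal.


Best approach: dominant-term comparison — at large y only the top-degree terms survive; compare the leading terms and the limit falls out. Differentiating the expression as a single quotient would eventually settle it as well; matching dominant growth settles it immediately.


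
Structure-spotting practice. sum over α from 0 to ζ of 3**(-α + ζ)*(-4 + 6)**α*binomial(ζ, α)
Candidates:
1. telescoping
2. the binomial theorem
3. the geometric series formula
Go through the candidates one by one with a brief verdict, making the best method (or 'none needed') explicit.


Verdict: the binomial theorem — the summand is term α of a binomial expansion in (-4 + 6) and 3; the whole sum is a single power.
- telescoping: neither a shifted-difference shape nor integer-spaced poles are present.
- the binomial theorem — applicable, and directly so.
- the geometric series formula — no single multiplier carries one term to the next throughout the sum.


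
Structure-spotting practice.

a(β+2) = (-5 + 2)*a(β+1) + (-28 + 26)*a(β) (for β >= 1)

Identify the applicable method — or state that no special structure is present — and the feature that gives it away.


Diagnosis: the characteristic-root method — no index-dependence in the weights and nothing inhomogeneous: classic characteristic-equation setup.


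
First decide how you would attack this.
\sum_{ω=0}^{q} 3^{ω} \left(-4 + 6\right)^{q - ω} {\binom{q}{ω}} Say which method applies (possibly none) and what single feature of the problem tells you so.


Diagnosis: the binomial theorem — binomial coefficients against complementary powers of 3 and (-4 + 6): recognize the binomial expansion and resum.


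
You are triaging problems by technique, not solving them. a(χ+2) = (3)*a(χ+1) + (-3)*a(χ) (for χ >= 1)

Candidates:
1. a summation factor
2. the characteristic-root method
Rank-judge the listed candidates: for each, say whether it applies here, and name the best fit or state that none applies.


Diagnosis: the characteristic-root method — no index-dependence in the weights and nothing inhomogeneous: classic characteristic-equation setup.
- a summation factor: the recurrence reaches back more than one step, outside the first-order family a summation factor normalizes.
- the characteristic-root method: yes, a natural case for it.


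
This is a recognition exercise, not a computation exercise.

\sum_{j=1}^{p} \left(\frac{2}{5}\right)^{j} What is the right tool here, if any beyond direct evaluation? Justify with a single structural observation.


Method: the geometric series formula — the ratio of consecutive terms is the constant \frac{2}{5}, independent of the index — a geometric sum.


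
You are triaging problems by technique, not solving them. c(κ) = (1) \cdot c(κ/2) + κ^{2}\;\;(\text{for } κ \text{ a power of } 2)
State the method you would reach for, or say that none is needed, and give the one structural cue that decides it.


Best approach: the master substitution — treat m = log base 2 of κ as the new clock: one recursion step advances m by one while κ scales by 2.


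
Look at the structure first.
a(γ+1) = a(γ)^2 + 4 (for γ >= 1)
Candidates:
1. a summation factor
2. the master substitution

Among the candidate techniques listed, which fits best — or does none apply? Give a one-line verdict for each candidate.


Technique: no special technique — the sequence value feeds back through itself nonlinearly — linear superposition fails, and every superposition-based closed form fails with it.
- a summation factor — the recursion is nonlinear — outside the first-order linear family a summation factor addresses.
- the master substitution — this is shift-type recursion, outside the divide-and-conquer template.


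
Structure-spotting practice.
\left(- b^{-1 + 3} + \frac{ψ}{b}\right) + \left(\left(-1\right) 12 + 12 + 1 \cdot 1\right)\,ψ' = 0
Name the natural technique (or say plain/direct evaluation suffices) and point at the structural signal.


Method: a linear integrating factor — linear in the unknown with genuine forcing: multiply through by the exponential of the integrated coefficient and the left side closes into one derivative.


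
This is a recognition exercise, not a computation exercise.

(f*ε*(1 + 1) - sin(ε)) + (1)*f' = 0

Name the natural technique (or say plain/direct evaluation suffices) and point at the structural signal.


Diagnosis: a linear integrating factor — linear in the unknown with genuine forcing: multiply through by the exponential of the integrated coefficient and the left side closes into one derivative.


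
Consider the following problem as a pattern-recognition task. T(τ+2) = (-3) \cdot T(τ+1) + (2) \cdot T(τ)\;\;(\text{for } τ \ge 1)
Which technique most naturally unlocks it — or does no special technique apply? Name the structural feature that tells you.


Diagnosis: the characteristic-root method — try a geometric ansatz r^τ: constant coefficients turn the recurrence into one polynomial equation in r.


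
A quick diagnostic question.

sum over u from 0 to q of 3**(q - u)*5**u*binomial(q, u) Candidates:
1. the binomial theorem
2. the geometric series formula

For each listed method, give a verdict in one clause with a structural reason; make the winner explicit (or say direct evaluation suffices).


Diagnosis: the binomial theorem — the binomial coefficients weight matched powers of 5 and 3, which is exactly the expansion of a binomial power.
- the binomial theorem: applicable, and directly so.
- the geometric series formula: the term-to-term ratio changes with the index, so the geometric formula cannot close it.


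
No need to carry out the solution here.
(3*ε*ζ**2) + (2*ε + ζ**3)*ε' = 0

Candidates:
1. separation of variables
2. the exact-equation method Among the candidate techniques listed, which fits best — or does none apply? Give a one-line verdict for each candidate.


Technique: the exact-equation method — the mixed-partials test passes for 3*ε*ζ**2 and 2*ε + ζ**3, so a potential function exists as presented.
- separation of variables — no algebra isolates the independent variable on one side and the unknown on the other.
- the exact-equation method — applicable, and directly so.


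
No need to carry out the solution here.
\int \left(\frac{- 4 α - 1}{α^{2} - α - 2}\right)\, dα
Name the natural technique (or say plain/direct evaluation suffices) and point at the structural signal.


Verdict: partial fractions — the denominator α^{2} - α - 2 factors, so the quotient decomposes into elementary partial fractions term by term.


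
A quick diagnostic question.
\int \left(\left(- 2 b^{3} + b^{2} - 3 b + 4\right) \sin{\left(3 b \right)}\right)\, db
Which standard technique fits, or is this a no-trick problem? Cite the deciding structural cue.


Method: integration by parts — the integrand splits as - 2 b^{3} + b^{2} - 3 b + 4 times \sin{\left(3 b \right)} — repeatedly differentiating the polynomial part kills it, which is the parts ladder.


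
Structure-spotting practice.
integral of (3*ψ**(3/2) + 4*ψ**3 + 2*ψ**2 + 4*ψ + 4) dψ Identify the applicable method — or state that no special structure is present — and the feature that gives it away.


Technique: no special technique — the integrand is a sum of constant multiples of powers of ψ — integrate term by term.


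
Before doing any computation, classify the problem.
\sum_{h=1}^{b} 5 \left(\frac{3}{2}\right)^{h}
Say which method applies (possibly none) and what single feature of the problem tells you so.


Verdict: the geometric series formula — each summand is the previous one scaled by \frac{3}{2}; that constant multiplier is itself the geometric structure.


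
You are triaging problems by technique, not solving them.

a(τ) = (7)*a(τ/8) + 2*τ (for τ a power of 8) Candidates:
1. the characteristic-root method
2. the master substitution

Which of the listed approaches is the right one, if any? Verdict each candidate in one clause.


Method: the master substitution — the call at τ/8 makes this multiplicative recursion; the master-style substitution converts it to additive.
- the characteristic-root method: the recursion divides its index rather than shifting it — outside the constant-shift family the root method covers.
- the master substitution — yes, a natural case for it.


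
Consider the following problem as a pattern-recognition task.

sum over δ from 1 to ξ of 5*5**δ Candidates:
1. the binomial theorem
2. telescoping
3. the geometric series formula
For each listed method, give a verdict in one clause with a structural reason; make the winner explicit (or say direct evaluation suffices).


Best approach: the geometric series formula — each summand is the previous one scaled by 5; that constant multiplier is itself the geometric structure.
- the binomial theorem: there is no sum-raised-to-a-power identity hiding in these terms.
- telescoping — the terms as presented offer no neighboring cancellation — a telescoping rewrite may exist, but the displayed structure does not hand one over.
- the geometric series formula: yes, a natural case for it.


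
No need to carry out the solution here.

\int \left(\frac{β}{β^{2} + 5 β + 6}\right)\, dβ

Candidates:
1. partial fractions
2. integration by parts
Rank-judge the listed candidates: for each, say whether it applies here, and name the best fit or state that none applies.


Method: partial fractions — β^{2} + 5 β + 6 splits into linear pieces, so the quotient is a sum of simple fractions — decompose before integrating.
- partial fractions — a fit — the right tool for this form.
- integration by parts — there is no nonconstant-polynomial-times-kernel split with an exp, sine, cosine (degree-1 argument), or logarithm partner.


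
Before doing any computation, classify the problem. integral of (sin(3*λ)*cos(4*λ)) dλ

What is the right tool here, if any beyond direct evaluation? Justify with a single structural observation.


Technique: a trigonometric identity — two different frequencies multiply in sin(3*λ)*cos(4*λ); the product-to-sum formula separates them.


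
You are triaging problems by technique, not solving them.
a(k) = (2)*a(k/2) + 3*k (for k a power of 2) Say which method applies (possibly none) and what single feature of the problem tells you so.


Method: the master substitution — the recursive call is at index k/2 rather than a shift, a divide-and-conquer shape — substituting k = 2^m linearizes it.


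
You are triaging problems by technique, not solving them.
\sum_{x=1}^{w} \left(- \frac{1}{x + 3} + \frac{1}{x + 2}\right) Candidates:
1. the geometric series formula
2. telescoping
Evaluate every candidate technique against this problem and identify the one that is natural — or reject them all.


Method: telescoping — the summand is \frac{1}{x + 2} minus the same expression shifted by one, so consecutive terms cancel in pairs.
- the geometric series formula — consecutive terms are not related by a fixed multiplier.
- telescoping — applies; the problem has the shape this method handles.


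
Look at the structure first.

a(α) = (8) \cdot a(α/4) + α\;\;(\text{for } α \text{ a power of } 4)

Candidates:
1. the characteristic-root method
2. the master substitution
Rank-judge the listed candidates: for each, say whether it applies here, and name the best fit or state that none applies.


Method: the master substitution — treat m = log base 4 of α as the new clock: one recursion step advances m by one while α scales by 4.
- the characteristic-root method: the recursion divides its index rather than shifting it — outside the constant-shift family the root method covers.
- the master substitution: applicable, and directly so.


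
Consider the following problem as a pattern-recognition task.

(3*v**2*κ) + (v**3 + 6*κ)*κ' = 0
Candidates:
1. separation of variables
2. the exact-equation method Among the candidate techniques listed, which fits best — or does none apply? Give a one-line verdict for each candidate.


Method: the exact-equation method — the mixed-partials test passes for 3*v**2*κ and v**3 + 6*κ, so a potential function exists as presented.
- separation of variables: no division isolates the independent variable from the unknown.
- the exact-equation method — yes, a natural case for it.


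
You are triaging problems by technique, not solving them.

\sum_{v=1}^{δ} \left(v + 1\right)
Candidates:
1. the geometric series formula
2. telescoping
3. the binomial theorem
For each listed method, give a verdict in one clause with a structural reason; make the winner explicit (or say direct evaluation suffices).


Method: no special technique — no ratio, no shift structure, no binomial pattern: sum the constant-multiple powers of v with known formulas.
- the geometric series formula: the term-to-term ratio changes with the index, so the geometric formula cannot close it.
- telescoping — neither a shifted-difference shape nor integer-spaced poles are present.
- the binomial theorem: the summand does not match any term pattern of an expanded binomial power.


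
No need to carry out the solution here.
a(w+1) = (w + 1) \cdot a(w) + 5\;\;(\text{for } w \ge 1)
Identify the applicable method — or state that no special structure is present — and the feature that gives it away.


Best approach: a summation factor — with the index-dependent coefficient w + 1, dividing by the cumulative product turns the left side into a pure difference.


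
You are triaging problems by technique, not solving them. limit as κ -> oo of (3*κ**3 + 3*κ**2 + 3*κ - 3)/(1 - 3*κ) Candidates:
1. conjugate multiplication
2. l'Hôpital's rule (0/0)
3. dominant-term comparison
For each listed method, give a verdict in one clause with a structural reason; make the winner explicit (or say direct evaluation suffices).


Method: dominant-term comparison — divide through by the highest power of κ; every lower-order term dies and the dominant terms decide the limit.
- conjugate multiplication — there is no infinity-minus-infinity radical difference to rationalize.
- l'Hôpital's rule (0/0) — viewed as a single quotient this runs to ∞/∞, not the 0/0 clash this candidate addresses; an at-infinity variant of the rule would resolve it, but comparing leading growth reads the answer without differentiating.
- dominant-term comparison — yes, a natural case for it.


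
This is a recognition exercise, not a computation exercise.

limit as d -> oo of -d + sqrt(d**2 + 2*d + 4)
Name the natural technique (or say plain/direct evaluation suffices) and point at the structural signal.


Best approach: conjugate multiplication — an infinity-minus-infinity difference with a surviving radical — multiply by the conjugate to cancel the divergence.


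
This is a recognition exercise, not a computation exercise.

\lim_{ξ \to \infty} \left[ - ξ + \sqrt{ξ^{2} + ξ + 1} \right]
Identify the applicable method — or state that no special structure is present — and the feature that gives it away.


Best approach: conjugate multiplication — \sqrt{ξ^{2} + ξ + 1} and ξ both blow up, but their difference is tame once the conjugate rationalizes it.


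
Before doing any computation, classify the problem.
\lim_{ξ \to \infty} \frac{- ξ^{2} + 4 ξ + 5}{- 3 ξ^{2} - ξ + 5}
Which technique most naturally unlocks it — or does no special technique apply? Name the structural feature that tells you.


Method: dominant-term comparison — divide through by the highest power of ξ; every lower-order term dies and the dominant terms decide the limit. Viewed as a single quotient this is an ∞/∞ form — an at-infinity application of l'Hôpital's rule would also resolve it; comparing leading growth reads the answer without differentiating.


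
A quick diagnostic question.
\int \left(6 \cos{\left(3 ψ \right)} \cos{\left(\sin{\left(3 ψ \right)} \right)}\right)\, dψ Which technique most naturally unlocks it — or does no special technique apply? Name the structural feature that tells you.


Verdict: u-substitution — read it as f(\sin{\left(3 ψ \right)}) times a constant multiple of d(\sin{\left(3 ψ \right)}): one substitution, u = \sin{\left(3 ψ \right)}, finishes it.


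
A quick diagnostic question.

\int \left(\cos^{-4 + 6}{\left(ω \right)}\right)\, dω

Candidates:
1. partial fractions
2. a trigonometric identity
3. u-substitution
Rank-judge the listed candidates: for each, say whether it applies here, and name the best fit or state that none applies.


Technique: a trigonometric identity — the even exponent on \cos^{-4 + 6}{\left(ω \right)} signals one move: rewrite via cos of the doubled angle.
- partial fractions — the expression is not a ratio of polynomials that decomposes further.
- a trigonometric identity: applies; the problem has the shape this method handles.
- u-substitution: no subexpression of the integrand pairs with its own derivative as a factor — individual terms may offer their own substitutions, but any change of variable covering the whole integral would have to be constructed from outside the expression.


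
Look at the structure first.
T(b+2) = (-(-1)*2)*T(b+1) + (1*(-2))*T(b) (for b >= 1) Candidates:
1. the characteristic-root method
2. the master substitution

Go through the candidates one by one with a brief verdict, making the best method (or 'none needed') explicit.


Diagnosis: the characteristic-root method — this is the constant-coefficient homogeneous case — the whole solution in b reduces to a polynomial's roots.
- the characteristic-root method: yes, a natural case for it.
- the master substitution — the recursion shifts the index rather than dividing it.


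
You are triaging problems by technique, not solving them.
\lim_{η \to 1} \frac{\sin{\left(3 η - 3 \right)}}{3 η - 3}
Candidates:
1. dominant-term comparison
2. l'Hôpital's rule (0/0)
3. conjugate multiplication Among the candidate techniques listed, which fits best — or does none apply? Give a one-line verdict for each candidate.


Verdict: l'Hôpital's rule (0/0) — substituting 1 gives 0 over 0; differentiate top and bottom once and re-evaluate. Known elementary limits would finish this too — the rule just bypasses the case analysis.
- dominant-term comparison — no dominant-degree comparison decides it.
- l'Hôpital's rule (0/0) — a fit — the right tool for this form.
- conjugate multiplication — no divergent radical difference is present for a conjugate pair to cancel.


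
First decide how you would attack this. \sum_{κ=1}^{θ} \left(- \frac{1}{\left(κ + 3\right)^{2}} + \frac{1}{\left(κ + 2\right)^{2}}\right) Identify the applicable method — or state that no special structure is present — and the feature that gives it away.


Method: telescoping — the piece each term subtracts is \frac{1}{\left(κ + 2\right)^{2}} advanced by one index, and it reappears with a plus sign leading the following term — the sum collapses to its boundary terms.


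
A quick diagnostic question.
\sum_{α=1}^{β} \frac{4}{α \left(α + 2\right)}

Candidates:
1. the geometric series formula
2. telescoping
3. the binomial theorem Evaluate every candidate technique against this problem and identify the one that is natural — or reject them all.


Method: telescoping — the denominator's roots in \frac{4}{α \left(α + 2\right)} sit an integer apart: decomposition produces a self-cancelling chain.
- the geometric series formula: no single multiplier carries one term to the next throughout the sum.
- telescoping — a fit — the right tool for this form.
- the binomial theorem: the terms do not reassemble into a binomial power.


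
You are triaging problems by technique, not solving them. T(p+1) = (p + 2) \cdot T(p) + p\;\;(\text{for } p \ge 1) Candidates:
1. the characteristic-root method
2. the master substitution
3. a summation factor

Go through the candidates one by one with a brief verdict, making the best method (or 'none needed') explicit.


Verdict: a summation factor — an index-dependent multiplier p + 2 rules out characteristic roots; a summation factor converts it to a pure difference.
- the characteristic-root method: an index-dependent weight blocks the pure exponential ansatz.
- the master substitution — with no divided-index recursive call, reindexing by powers of a base buys nothing.
- a summation factor: applies; the problem has the shape this method handles.


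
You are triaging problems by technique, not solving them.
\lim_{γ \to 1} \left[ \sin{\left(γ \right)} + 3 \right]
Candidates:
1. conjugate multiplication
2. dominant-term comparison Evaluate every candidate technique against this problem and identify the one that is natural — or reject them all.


Technique: no special technique — no zero denominators, no indeterminate clash at 1 — substitute and read off the value.
- conjugate multiplication: no difference of divergent radicals appears, so rationalizing has nothing to cancel.
- dominant-term comparison — this limit is not decided by comparing leading-term growth at infinity.


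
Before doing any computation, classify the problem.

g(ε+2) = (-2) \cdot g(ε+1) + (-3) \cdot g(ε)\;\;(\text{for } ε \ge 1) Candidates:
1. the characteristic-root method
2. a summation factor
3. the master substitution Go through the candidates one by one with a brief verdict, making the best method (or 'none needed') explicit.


Diagnosis: the characteristic-root method — because shifting ε leaves the equation's coefficients unchanged, exponential trials reduce it to algebra.
- the characteristic-root method: yes — fits the structure here.
- a summation factor: the recurrence reaches back more than one step, outside the first-order family a summation factor normalizes.
- the master substitution — no fixed divisor shrinks the index between calls.


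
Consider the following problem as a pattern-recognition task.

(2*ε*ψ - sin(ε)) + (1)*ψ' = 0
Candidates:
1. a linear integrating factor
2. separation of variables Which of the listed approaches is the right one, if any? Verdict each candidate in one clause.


Method: a linear integrating factor — ψ appears only to the first power with coefficient 2*ε — the classic integrating-factor setup.
- a linear integrating factor: a fit — the right tool for this form.
- separation of variables: no algebra isolates the independent variable on one side and the unknown on the other.


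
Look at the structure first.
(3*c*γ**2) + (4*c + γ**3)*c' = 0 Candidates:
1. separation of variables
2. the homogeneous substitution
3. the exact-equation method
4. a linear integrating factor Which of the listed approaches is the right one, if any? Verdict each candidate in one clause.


Method: the exact-equation method — the cross partial derivatives of 3*c*γ**2 and 4*c + γ**3 agree, so the left side is the total differential of one potential in γ and c.
- separation of variables — the two dependences are entangled, not a clean product of one-variable pieces.
- the homogeneous substitution — solved for the derivative, the right side changes under joint scaling of the two variables.
- the exact-equation method — applicable, and directly so.
- a linear integrating factor — the unknown enters nonlinearly (through a power, a denominator, or a transcendental function), which the linear integrating-factor recipe cannot absorb as-is — any repair would come from a preliminary substitution, not the factor.


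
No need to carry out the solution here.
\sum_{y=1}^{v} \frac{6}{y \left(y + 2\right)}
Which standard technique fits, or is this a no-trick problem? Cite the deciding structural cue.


Verdict: telescoping — \frac{6}{y \left(y + 2\right)} hides a difference of shifted reciprocals — decompose it and the middle of the sum vanishes.


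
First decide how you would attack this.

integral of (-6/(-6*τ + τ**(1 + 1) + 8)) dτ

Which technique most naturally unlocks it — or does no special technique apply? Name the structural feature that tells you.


Technique: partial fractions — the bottom factors while the top stays lower-degree — split into simple fractions and integrate piece by piece.


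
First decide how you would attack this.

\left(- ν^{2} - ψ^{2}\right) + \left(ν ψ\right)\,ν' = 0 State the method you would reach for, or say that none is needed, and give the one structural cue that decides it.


Best approach: the homogeneous substitution — the slope's numerator and denominator share total degree; set v = ν/ψ and the equation drops to separable form. A Bernoulli substitution is a fair alternative on this equation directly; the homogeneous reading takes it as given.


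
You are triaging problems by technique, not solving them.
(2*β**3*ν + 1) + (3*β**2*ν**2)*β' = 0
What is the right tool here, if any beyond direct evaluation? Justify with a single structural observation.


Best approach: the exact-equation method — d/dβ of 2*β**3*ν + 1 equals d/dν of 3*β**2*ν**2: the form is a total differential of one potential — integrate it exactly.


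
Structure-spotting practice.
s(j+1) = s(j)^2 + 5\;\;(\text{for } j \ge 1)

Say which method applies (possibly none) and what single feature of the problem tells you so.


Best approach: no special technique — the unknown sequence enters the update nonlinearly, so no linear method fits the recurrence as written — direct iteration remains.


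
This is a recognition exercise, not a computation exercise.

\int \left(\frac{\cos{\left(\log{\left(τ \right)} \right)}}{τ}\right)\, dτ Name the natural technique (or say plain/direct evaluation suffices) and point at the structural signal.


Diagnosis: u-substitution — collected, the integrand has one factor that is, up to a constant, the derivative of an inner expression the rest depends on — substitute for that inner expression.


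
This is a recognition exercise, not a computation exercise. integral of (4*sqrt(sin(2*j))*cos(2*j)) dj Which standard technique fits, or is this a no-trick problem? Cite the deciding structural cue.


Verdict: u-substitution — structure check: outer function, inner expression sin(2*j), inner derivative as a factor — the classic u = sin(2*j) pattern.


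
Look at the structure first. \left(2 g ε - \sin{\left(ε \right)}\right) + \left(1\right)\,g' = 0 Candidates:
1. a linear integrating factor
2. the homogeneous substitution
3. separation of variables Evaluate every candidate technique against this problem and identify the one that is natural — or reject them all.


Verdict: a linear integrating factor — the unknown enters only to the first power against a nonzero forcing term — the integrating-factor template applies directly.
- a linear integrating factor: yes — fits the structure here.
- the homogeneous substitution — rescaling both variables together changes the slope, so no ratio substitution collapses it.
- separation of variables — no algebra isolates the independent variable on one side and the unknown on the other.


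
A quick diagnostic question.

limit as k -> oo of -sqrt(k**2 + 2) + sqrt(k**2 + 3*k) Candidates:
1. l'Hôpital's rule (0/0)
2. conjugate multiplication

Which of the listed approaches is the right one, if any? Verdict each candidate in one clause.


Verdict: conjugate multiplication — both pieces blow up but their difference is finite; the conjugate trick rationalizes sqrt(k**2 + 3*k) - sqrt(k**2 + 2).
- l'Hôpital's rule (0/0) — substitution produces ∞ − ∞ rather than a vanishing quotient; the rule needs a 0/0 ratio to act on.
- conjugate multiplication: yes — fits the structure here.


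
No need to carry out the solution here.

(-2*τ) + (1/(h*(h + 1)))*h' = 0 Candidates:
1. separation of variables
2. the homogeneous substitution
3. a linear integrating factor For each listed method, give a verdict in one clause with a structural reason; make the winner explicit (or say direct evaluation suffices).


Best approach: separation of variables — all dependence on the two variables factors apart, the defining separable shape. A Bernoulli rewrite would carry it as the equation stands — separating the variables needs no rearrangement either.
- separation of variables — a fit — the right tool for this form.
- the homogeneous substitution: the slope is not a function of the ratio of the variables alone.
- a linear integrating factor — a nonlinear term in the unknown puts this outside the integrating-factor template.


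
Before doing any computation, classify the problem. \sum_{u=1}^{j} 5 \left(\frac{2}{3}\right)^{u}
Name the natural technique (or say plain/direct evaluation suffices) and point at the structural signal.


Best approach: the geometric series formula — consecutive terms stand in a fixed index-free ratio — the geometric sum formula closes it.


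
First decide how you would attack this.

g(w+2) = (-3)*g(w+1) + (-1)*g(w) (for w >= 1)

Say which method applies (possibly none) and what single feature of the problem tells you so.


Technique: the characteristic-root method — fixed numeric weights on consecutive terms and no forcing term added: the root method in its home territory.


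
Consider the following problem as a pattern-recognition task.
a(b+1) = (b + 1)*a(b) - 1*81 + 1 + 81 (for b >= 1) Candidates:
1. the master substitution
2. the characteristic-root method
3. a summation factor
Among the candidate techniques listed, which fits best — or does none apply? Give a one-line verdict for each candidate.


Best approach: a summation factor — the coefficient b + 1 drifts with the index, so no fixed root exists; normalizing by the cumulative product telescopes it.
- the master substitution — there is no divide-the-index recursive argument.
- the characteristic-root method: the coefficients change with the index, which the root method cannot absorb.
- a summation factor: a fit — the right tool for this form.
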